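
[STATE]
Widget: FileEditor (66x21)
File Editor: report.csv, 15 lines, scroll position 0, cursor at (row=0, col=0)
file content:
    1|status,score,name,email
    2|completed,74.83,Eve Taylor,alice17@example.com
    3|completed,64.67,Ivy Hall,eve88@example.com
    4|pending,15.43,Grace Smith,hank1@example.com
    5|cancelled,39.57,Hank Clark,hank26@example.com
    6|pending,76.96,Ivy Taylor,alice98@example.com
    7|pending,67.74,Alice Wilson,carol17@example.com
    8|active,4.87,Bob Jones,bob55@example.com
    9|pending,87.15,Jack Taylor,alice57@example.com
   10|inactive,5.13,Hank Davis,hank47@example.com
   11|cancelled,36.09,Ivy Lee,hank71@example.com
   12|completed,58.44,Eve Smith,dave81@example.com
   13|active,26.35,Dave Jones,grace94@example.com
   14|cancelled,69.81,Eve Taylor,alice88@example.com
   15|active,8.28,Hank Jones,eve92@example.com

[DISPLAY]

█tatus,score,name,email                                          ▲
completed,74.83,Eve Taylor,alice17@example.com                   █
completed,64.67,Ivy Hall,eve88@example.com                       ░
pending,15.43,Grace Smith,hank1@example.com                      ░
cancelled,39.57,Hank Clark,hank26@example.com                    ░
pending,76.96,Ivy Taylor,alice98@example.com                     ░
pending,67.74,Alice Wilson,carol17@example.com                   ░
active,4.87,Bob Jones,bob55@example.com                          ░
pending,87.15,Jack Taylor,alice57@example.com                    ░
inactive,5.13,Hank Davis,hank47@example.com                      ░
cancelled,36.09,Ivy Lee,hank71@example.com                       ░
completed,58.44,Eve Smith,dave81@example.com                     ░
active,26.35,Dave Jones,grace94@example.com                      ░
cancelled,69.81,Eve Taylor,alice88@example.com                   ░
active,8.28,Hank Jones,eve92@example.com                         ░
                                                                 ░
                                                                 ░
                                                                 ░
                                                                 ░
                                                                 ░
                                                                 ▼


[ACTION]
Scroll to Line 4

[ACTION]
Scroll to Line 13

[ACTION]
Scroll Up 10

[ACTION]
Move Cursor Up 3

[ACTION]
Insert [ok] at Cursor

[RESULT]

ok█tatus,score,name,email                                        ▲
completed,74.83,Eve Taylor,alice17@example.com                   █
completed,64.67,Ivy Hall,eve88@example.com                       ░
pending,15.43,Grace Smith,hank1@example.com                      ░
cancelled,39.57,Hank Clark,hank26@example.com                    ░
pending,76.96,Ivy Taylor,alice98@example.com                     ░
pending,67.74,Alice Wilson,carol17@example.com                   ░
active,4.87,Bob Jones,bob55@example.com                          ░
pending,87.15,Jack Taylor,alice57@example.com                    ░
inactive,5.13,Hank Davis,hank47@example.com                      ░
cancelled,36.09,Ivy Lee,hank71@example.com                       ░
completed,58.44,Eve Smith,dave81@example.com                     ░
active,26.35,Dave Jones,grace94@example.com                      ░
cancelled,69.81,Eve Taylor,alice88@example.com                   ░
active,8.28,Hank Jones,eve92@example.com                         ░
                                                                 ░
                                                                 ░
                                                                 ░
                                                                 ░
                                                                 ░
                                                                 ▼


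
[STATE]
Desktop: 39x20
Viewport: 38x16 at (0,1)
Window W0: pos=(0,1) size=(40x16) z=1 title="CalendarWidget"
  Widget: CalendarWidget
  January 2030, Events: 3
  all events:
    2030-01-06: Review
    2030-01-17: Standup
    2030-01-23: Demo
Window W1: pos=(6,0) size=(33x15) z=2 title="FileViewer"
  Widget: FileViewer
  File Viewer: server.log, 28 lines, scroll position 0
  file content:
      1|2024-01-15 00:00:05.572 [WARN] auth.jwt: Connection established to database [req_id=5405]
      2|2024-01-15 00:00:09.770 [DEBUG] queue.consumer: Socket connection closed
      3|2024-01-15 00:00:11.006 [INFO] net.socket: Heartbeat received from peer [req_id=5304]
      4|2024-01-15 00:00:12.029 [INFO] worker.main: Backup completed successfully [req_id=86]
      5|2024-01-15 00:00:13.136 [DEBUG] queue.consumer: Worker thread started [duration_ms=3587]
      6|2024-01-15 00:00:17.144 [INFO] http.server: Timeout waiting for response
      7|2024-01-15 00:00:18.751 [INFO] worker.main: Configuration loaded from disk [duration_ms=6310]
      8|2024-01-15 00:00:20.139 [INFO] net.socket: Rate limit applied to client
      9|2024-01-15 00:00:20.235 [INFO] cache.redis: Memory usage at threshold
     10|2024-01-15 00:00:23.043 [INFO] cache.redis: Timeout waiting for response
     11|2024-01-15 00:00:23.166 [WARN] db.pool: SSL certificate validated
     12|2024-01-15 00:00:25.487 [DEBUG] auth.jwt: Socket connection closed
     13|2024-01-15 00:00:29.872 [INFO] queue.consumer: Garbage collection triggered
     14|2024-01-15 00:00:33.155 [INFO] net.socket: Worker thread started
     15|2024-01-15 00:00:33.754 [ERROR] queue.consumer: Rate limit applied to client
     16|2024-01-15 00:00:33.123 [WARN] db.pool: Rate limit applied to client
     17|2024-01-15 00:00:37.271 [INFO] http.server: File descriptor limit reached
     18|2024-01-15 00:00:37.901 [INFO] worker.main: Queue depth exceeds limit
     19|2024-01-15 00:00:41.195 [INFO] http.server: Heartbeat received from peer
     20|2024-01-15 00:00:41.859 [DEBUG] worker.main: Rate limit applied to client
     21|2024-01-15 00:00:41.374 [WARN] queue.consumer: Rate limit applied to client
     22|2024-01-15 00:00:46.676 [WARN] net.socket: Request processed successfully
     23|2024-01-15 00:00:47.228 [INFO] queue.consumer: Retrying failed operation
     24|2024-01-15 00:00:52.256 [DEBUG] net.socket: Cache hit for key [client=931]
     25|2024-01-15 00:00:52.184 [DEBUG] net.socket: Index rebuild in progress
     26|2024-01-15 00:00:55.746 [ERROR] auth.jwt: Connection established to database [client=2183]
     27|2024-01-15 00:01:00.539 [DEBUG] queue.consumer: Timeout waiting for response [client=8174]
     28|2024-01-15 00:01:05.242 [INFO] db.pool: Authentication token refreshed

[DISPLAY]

┏━━━━━┃ FileViewer                    
┃ Cale┠───────────────────────────────
┠─────┃2024-01-15 00:00:05.572 [WARN]▲
┃     ┃2024-01-15 00:00:09.770 [DEBUG█
┃Mo Tu┃2024-01-15 00:00:11.006 [INFO]░
┃    1┃2024-01-15 00:00:12.029 [INFO]░
┃ 7  8┃2024-01-15 00:00:13.136 [DEBUG░
┃14 15┃2024-01-15 00:00:17.144 [INFO]░
┃21 22┃2024-01-15 00:00:18.751 [INFO]░
┃28 29┃2024-01-15 00:00:20.139 [INFO]░
┃     ┃2024-01-15 00:00:20.235 [INFO]░
┃     ┃2024-01-15 00:00:23.043 [INFO]░
┃     ┃2024-01-15 00:00:23.166 [WARN]▼
┃     ┗━━━━━━━━━━━━━━━━━━━━━━━━━━━━━━━
┃                                     
┗━━━━━━━━━━━━━━━━━━━━━━━━━━━━━━━━━━━━━


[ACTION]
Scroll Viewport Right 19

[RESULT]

━━━━━┃ FileViewer                    ┃
 Cale┠───────────────────────────────┨
─────┃2024-01-15 00:00:05.572 [WARN]▲┃
     ┃2024-01-15 00:00:09.770 [DEBUG█┃
Mo Tu┃2024-01-15 00:00:11.006 [INFO]░┃
    1┃2024-01-15 00:00:12.029 [INFO]░┃
 7  8┃2024-01-15 00:00:13.136 [DEBUG░┃
14 15┃2024-01-15 00:00:17.144 [INFO]░┃
21 22┃2024-01-15 00:00:18.751 [INFO]░┃
28 29┃2024-01-15 00:00:20.139 [INFO]░┃
     ┃2024-01-15 00:00:20.235 [INFO]░┃
     ┃2024-01-15 00:00:23.043 [INFO]░┃
     ┃2024-01-15 00:00:23.166 [WARN]▼┃
     ┗━━━━━━━━━━━━━━━━━━━━━━━━━━━━━━━┛
                                      
━━━━━━━━━━━━━━━━━━━━━━━━━━━━━━━━━━━━━━


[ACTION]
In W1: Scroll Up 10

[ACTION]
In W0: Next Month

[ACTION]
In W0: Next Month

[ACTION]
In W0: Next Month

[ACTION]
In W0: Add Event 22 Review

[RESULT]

━━━━━┃ FileViewer                    ┃
 Cale┠───────────────────────────────┨
─────┃2024-01-15 00:00:05.572 [WARN]▲┃
     ┃2024-01-15 00:00:09.770 [DEBUG█┃
Mo Tu┃2024-01-15 00:00:11.006 [INFO]░┃
 1  2┃2024-01-15 00:00:12.029 [INFO]░┃
 8  9┃2024-01-15 00:00:13.136 [DEBUG░┃
15 16┃2024-01-15 00:00:17.144 [INFO]░┃
22* 2┃2024-01-15 00:00:18.751 [INFO]░┃
29 30┃2024-01-15 00:00:20.139 [INFO]░┃
     ┃2024-01-15 00:00:20.235 [INFO]░┃
     ┃2024-01-15 00:00:23.043 [INFO]░┃
     ┃2024-01-15 00:00:23.166 [WARN]▼┃
     ┗━━━━━━━━━━━━━━━━━━━━━━━━━━━━━━━┛
                                      
━━━━━━━━━━━━━━━━━━━━━━━━━━━━━━━━━━━━━━


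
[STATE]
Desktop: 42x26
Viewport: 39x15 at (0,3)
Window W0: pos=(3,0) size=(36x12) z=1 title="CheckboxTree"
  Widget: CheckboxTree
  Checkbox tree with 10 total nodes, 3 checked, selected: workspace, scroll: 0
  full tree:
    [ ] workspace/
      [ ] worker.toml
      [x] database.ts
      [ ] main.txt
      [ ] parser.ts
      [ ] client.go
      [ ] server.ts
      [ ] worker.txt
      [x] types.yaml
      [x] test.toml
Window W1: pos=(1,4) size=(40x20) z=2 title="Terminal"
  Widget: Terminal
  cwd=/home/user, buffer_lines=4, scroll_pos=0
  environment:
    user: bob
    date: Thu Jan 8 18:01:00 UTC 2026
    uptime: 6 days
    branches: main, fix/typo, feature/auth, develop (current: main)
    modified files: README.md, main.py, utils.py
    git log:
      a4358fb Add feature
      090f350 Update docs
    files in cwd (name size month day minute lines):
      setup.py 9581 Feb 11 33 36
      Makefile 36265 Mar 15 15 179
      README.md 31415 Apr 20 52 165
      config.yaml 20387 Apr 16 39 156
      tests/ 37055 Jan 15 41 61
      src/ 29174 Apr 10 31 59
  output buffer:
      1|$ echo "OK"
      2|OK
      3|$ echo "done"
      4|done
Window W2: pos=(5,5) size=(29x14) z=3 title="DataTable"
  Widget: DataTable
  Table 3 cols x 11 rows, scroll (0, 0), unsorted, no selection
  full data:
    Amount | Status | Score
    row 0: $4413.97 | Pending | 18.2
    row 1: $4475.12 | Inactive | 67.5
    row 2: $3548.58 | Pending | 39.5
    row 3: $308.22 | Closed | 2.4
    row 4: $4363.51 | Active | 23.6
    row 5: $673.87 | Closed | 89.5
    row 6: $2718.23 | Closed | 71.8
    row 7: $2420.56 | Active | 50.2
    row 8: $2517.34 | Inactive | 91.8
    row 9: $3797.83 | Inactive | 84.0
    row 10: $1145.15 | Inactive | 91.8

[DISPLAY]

   ┃>[-] workspace/                   ┃
 ┏━━━━━━━━━━━━━━━━━━━━━━━━━━━━━━━━━━━━━
 ┃ Te┏━━━━━━━━━━━━━━━━━━━━━━━━━━━┓     
 ┠───┃ DataTable                 ┃─────
 ┃$ e┠───────────────────────────┨     
 ┃OK ┃Amount  │Status  │Score    ┃     
 ┃$ e┃────────┼────────┼─────    ┃     
 ┃don┃$4413.97│Pending │18.2     ┃     
 ┃$ █┃$4475.12│Inactive│67.5     ┃     
 ┃   ┃$3548.58│Pending │39.5     ┃     
 ┃   ┃$308.22 │Closed  │2.4      ┃     
 ┃   ┃$4363.51│Active  │23.6     ┃     
 ┃   ┃$673.87 │Closed  │89.5     ┃     
 ┃   ┃$2718.23│Closed  │71.8     ┃     
 ┃   ┃$2420.56│Active  │50.2     ┃     


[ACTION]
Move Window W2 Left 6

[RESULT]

   ┃>[-] workspace/                   ┃
 ┏━━━━━━━━━━━━━━━━━━━━━━━━━━━━━━━━━━━━━
┏━━━━━━━━━━━━━━━━━━━━━━━━━━━┓          
┃ DataTable                 ┃──────────
┠───────────────────────────┨          
┃Amount  │Status  │Score    ┃          
┃────────┼────────┼─────    ┃          
┃$4413.97│Pending │18.2     ┃          
┃$4475.12│Inactive│67.5     ┃          
┃$3548.58│Pending │39.5     ┃          
┃$308.22 │Closed  │2.4      ┃          
┃$4363.51│Active  │23.6     ┃          
┃$673.87 │Closed  │89.5     ┃          
┃$2718.23│Closed  │71.8     ┃          
┃$2420.56│Active  │50.2     ┃          


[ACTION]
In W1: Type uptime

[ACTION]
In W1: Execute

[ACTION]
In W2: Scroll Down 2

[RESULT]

   ┃>[-] workspace/                   ┃
 ┏━━━━━━━━━━━━━━━━━━━━━━━━━━━━━━━━━━━━━
┏━━━━━━━━━━━━━━━━━━━━━━━━━━━┓          
┃ DataTable                 ┃──────────
┠───────────────────────────┨          
┃Amount  │Status  │Score    ┃          
┃────────┼────────┼─────    ┃          
┃$3548.58│Pending │39.5     ┃          
┃$308.22 │Closed  │2.4      ┃          
┃$4363.51│Active  │23.6     ┃          
┃$673.87 │Closed  │89.5     ┃          
┃$2718.23│Closed  │71.8     ┃          
┃$2420.56│Active  │50.2     ┃          
┃$2517.34│Inactive│91.8     ┃          
┃$3797.83│Inactive│84.0     ┃          


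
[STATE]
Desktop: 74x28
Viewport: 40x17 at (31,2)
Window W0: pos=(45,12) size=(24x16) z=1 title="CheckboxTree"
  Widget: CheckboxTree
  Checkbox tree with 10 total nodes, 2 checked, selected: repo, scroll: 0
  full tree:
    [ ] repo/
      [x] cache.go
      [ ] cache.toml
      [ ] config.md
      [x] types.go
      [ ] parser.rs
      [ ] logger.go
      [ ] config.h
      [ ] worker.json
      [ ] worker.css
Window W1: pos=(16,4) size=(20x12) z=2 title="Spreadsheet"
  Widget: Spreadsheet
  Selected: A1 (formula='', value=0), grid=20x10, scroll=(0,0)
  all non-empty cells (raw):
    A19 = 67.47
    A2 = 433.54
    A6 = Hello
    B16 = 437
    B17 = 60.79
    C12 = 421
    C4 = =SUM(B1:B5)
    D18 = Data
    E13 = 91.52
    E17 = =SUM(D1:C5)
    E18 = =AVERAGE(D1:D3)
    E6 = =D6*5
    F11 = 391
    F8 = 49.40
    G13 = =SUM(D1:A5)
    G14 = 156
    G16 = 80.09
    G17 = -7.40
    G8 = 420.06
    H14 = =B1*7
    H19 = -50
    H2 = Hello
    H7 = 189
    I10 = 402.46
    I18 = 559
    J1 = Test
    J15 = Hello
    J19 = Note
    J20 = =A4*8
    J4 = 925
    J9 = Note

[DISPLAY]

                                        
                                        
━━━━┓                                   
    ┃                                   
────┨                                   
    ┃                                   
 B  ┃                                   
----┃                                   
    ┃                                   
    ┃                                   
    ┃         ┏━━━━━━━━━━━━━━━━━━━━━━┓  
    ┃         ┃ CheckboxTree         ┃  
    ┃         ┠──────────────────────┨  
━━━━┛         ┃>[-] repo/            ┃  
              ┃   [x] cache.go       ┃  
              ┃   [ ] cache.toml     ┃  
              ┃   [ ] config.md      ┃  


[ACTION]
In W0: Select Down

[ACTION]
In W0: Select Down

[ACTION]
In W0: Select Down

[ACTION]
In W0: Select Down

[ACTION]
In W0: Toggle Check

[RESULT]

                                        
                                        
━━━━┓                                   
    ┃                                   
────┨                                   
    ┃                                   
 B  ┃                                   
----┃                                   
    ┃                                   
    ┃                                   
    ┃         ┏━━━━━━━━━━━━━━━━━━━━━━┓  
    ┃         ┃ CheckboxTree         ┃  
    ┃         ┠──────────────────────┨  
━━━━┛         ┃ [-] repo/            ┃  
              ┃   [x] cache.go       ┃  
              ┃   [ ] cache.toml     ┃  
              ┃   [ ] config.md      ┃  


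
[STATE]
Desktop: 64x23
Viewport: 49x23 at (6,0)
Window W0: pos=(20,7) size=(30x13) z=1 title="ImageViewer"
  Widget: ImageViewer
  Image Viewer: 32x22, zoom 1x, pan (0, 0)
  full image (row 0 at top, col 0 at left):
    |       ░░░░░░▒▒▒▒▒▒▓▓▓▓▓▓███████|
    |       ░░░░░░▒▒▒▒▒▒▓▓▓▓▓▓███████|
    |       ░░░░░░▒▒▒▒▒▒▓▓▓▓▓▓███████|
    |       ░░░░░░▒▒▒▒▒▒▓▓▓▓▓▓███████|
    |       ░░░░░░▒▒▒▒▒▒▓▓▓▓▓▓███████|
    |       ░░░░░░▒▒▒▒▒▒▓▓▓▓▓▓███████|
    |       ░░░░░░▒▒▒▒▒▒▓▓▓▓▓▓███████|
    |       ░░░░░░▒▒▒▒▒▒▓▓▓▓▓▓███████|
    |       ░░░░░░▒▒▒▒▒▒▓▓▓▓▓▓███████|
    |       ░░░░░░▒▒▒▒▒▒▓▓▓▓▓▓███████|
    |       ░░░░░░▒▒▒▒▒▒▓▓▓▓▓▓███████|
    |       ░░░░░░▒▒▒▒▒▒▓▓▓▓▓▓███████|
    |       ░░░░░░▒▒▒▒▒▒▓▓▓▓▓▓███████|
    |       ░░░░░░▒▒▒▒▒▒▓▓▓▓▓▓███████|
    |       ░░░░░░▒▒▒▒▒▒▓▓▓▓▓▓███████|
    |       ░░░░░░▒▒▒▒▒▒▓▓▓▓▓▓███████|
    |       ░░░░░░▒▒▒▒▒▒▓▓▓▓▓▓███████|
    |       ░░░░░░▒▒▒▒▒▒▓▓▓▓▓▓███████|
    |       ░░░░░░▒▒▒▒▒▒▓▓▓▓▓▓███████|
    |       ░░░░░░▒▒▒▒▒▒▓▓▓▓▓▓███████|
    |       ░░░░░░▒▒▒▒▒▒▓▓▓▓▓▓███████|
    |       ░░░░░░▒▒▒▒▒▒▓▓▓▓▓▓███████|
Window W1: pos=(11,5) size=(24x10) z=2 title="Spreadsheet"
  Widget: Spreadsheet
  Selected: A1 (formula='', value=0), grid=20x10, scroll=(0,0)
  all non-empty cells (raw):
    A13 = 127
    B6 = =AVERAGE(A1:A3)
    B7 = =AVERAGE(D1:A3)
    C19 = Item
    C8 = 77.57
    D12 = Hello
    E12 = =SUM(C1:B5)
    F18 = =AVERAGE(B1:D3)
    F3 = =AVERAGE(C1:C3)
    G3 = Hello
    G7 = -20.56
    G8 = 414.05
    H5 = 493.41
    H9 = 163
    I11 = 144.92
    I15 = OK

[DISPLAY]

                                                 
                                                 
                                                 
                                                 
                                                 
     ┏━━━━━━━━━━━━━━━━━━━━━━┓                    
     ┃ Spreadsheet          ┃                    
     ┠──────────────────────┨━━━━━━━━━━━━━━┓     
     ┃A1:                   ┃              ┃     
     ┃       A       B      ┃──────────────┨     
     ┃----------------------┃▒▒▒▒▒▓▓▓▓▓▓███┃     
     ┃  1      [0]       0  ┃▒▒▒▒▒▓▓▓▓▓▓███┃     
     ┃  2        0       0  ┃▒▒▒▒▒▓▓▓▓▓▓███┃     
     ┃  3        0       0  ┃▒▒▒▒▒▓▓▓▓▓▓███┃     
     ┗━━━━━━━━━━━━━━━━━━━━━━┛▒▒▒▒▒▓▓▓▓▓▓███┃     
              ┃       ░░░░░░▒▒▒▒▒▒▓▓▓▓▓▓███┃     
              ┃       ░░░░░░▒▒▒▒▒▒▓▓▓▓▓▓███┃     
              ┃       ░░░░░░▒▒▒▒▒▒▓▓▓▓▓▓███┃     
              ┃       ░░░░░░▒▒▒▒▒▒▓▓▓▓▓▓███┃     
              ┗━━━━━━━━━━━━━━━━━━━━━━━━━━━━┛     
                                                 
                                                 
                                                 


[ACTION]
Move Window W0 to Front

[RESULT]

                                                 
                                                 
                                                 
                                                 
                                                 
     ┏━━━━━━━━━━━━━━━━━━━━━━┓                    
     ┃ Spreadsheet          ┃                    
     ┠────────┏━━━━━━━━━━━━━━━━━━━━━━━━━━━━┓     
     ┃A1:     ┃ ImageViewer                ┃     
     ┃       A┠────────────────────────────┨     
     ┃--------┃       ░░░░░░▒▒▒▒▒▒▓▓▓▓▓▓███┃     
     ┃  1     ┃       ░░░░░░▒▒▒▒▒▒▓▓▓▓▓▓███┃     
     ┃  2     ┃       ░░░░░░▒▒▒▒▒▒▓▓▓▓▓▓███┃     
     ┃  3     ┃       ░░░░░░▒▒▒▒▒▒▓▓▓▓▓▓███┃     
     ┗━━━━━━━━┃       ░░░░░░▒▒▒▒▒▒▓▓▓▓▓▓███┃     
              ┃       ░░░░░░▒▒▒▒▒▒▓▓▓▓▓▓███┃     
              ┃       ░░░░░░▒▒▒▒▒▒▓▓▓▓▓▓███┃     
              ┃       ░░░░░░▒▒▒▒▒▒▓▓▓▓▓▓███┃     
              ┃       ░░░░░░▒▒▒▒▒▒▓▓▓▓▓▓███┃     
              ┗━━━━━━━━━━━━━━━━━━━━━━━━━━━━┛     
                                                 
                                                 
                                                 


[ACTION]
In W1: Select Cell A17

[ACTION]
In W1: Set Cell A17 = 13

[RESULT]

                                                 
                                                 
                                                 
                                                 
                                                 
     ┏━━━━━━━━━━━━━━━━━━━━━━┓                    
     ┃ Spreadsheet          ┃                    
     ┠────────┏━━━━━━━━━━━━━━━━━━━━━━━━━━━━┓     
     ┃A17: 13 ┃ ImageViewer                ┃     
     ┃       A┠────────────────────────────┨     
     ┃--------┃       ░░░░░░▒▒▒▒▒▒▓▓▓▓▓▓███┃     
     ┃  1     ┃       ░░░░░░▒▒▒▒▒▒▓▓▓▓▓▓███┃     
     ┃  2     ┃       ░░░░░░▒▒▒▒▒▒▓▓▓▓▓▓███┃     
     ┃  3     ┃       ░░░░░░▒▒▒▒▒▒▓▓▓▓▓▓███┃     
     ┗━━━━━━━━┃       ░░░░░░▒▒▒▒▒▒▓▓▓▓▓▓███┃     
              ┃       ░░░░░░▒▒▒▒▒▒▓▓▓▓▓▓███┃     
              ┃       ░░░░░░▒▒▒▒▒▒▓▓▓▓▓▓███┃     
              ┃       ░░░░░░▒▒▒▒▒▒▓▓▓▓▓▓███┃     
              ┃       ░░░░░░▒▒▒▒▒▒▓▓▓▓▓▓███┃     
              ┗━━━━━━━━━━━━━━━━━━━━━━━━━━━━┛     
                                                 
                                                 
                                                 


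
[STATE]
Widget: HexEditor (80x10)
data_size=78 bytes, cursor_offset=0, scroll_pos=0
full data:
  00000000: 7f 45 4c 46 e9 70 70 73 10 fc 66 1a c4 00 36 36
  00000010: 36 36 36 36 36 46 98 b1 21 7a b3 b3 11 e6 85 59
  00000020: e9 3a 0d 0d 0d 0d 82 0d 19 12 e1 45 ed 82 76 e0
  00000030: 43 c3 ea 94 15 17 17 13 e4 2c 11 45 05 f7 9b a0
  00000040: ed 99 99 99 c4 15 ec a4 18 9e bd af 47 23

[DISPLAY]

00000000  7F 45 4c 46 e9 70 70 73  10 fc 66 1a c4 00 36 36  |.ELF.pps..f...66|  
00000010  36 36 36 36 36 46 98 b1  21 7a b3 b3 11 e6 85 59  |66666F..!z.....Y|  
00000020  e9 3a 0d 0d 0d 0d 82 0d  19 12 e1 45 ed 82 76 e0  |.:.........E..v.|  
00000030  43 c3 ea 94 15 17 17 13  e4 2c 11 45 05 f7 9b a0  |C........,.E....|  
00000040  ed 99 99 99 c4 15 ec a4  18 9e bd af 47 23        |............G#  |  
                                                                                
                                                                                
                                                                                
                                                                                
                                                                                


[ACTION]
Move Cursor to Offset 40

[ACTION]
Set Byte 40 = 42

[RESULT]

00000000  7f 45 4c 46 e9 70 70 73  10 fc 66 1a c4 00 36 36  |.ELF.pps..f...66|  
00000010  36 36 36 36 36 46 98 b1  21 7a b3 b3 11 e6 85 59  |66666F..!z.....Y|  
00000020  e9 3a 0d 0d 0d 0d 82 0d  42 12 e1 45 ed 82 76 e0  |.:......B..E..v.|  
00000030  43 c3 ea 94 15 17 17 13  e4 2c 11 45 05 f7 9b a0  |C........,.E....|  
00000040  ed 99 99 99 c4 15 ec a4  18 9e bd af 47 23        |............G#  |  
                                                                                
                                                                                
                                                                                
                                                                                
                                                                                


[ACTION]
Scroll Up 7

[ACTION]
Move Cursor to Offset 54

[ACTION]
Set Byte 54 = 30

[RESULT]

00000000  7f 45 4c 46 e9 70 70 73  10 fc 66 1a c4 00 36 36  |.ELF.pps..f...66|  
00000010  36 36 36 36 36 46 98 b1  21 7a b3 b3 11 e6 85 59  |66666F..!z.....Y|  
00000020  e9 3a 0d 0d 0d 0d 82 0d  42 12 e1 45 ed 82 76 e0  |.:......B..E..v.|  
00000030  43 c3 ea 94 15 17 30 13  e4 2c 11 45 05 f7 9b a0  |C.....0..,.E....|  
00000040  ed 99 99 99 c4 15 ec a4  18 9e bd af 47 23        |............G#  |  
                                                                                
                                                                                
                                                                                
                                                                                
                                                                                


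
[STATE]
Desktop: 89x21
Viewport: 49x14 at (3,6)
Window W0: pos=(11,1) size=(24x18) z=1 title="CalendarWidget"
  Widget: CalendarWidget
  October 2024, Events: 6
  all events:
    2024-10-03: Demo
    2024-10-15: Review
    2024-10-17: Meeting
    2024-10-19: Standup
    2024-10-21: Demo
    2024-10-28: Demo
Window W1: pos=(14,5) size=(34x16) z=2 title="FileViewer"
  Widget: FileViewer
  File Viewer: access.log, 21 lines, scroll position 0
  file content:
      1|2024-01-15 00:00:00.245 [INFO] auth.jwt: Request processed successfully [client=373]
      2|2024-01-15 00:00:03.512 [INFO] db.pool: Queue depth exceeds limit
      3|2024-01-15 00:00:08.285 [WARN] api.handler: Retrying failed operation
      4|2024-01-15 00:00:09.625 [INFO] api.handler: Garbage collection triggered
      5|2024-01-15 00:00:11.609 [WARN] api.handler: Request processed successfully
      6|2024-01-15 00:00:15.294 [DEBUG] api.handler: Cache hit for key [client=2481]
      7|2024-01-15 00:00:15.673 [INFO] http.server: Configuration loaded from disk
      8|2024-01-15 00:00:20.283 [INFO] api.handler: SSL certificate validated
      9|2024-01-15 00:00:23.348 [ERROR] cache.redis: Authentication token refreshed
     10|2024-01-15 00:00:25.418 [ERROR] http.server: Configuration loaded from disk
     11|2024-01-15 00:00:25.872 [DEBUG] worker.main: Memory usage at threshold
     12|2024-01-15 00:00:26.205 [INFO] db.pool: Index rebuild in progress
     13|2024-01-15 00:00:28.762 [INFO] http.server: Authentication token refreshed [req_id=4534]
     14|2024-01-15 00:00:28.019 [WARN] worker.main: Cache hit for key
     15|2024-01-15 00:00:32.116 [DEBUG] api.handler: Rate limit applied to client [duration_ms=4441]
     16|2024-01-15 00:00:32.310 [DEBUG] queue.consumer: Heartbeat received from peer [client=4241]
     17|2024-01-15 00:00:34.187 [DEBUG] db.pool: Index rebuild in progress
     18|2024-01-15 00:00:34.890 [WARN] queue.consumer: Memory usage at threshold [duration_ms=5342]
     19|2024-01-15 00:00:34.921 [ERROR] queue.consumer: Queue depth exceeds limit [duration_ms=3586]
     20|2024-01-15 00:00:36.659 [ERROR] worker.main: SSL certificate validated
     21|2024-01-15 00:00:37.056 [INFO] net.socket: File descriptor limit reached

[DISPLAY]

        ┃  ┃ FileViewer                     ┃    
        ┃ 7┠────────────────────────────────┨    
        ┃14┃2024-01-15 00:00:00.245 [INFO] ▲┃    
        ┃21┃2024-01-15 00:00:03.512 [INFO] █┃    
        ┃28┃2024-01-15 00:00:08.285 [WARN] ░┃    
        ┃  ┃2024-01-15 00:00:09.625 [INFO] ░┃    
        ┃  ┃2024-01-15 00:00:11.609 [WARN] ░┃    
        ┃  ┃2024-01-15 00:00:15.294 [DEBUG]░┃    
        ┃  ┃2024-01-15 00:00:15.673 [INFO] ░┃    
        ┃  ┃2024-01-15 00:00:20.283 [INFO] ░┃    
        ┃  ┃2024-01-15 00:00:23.348 [ERROR]░┃    
        ┃  ┃2024-01-15 00:00:25.418 [ERROR]░┃    
        ┗━━┃2024-01-15 00:00:25.872 [DEBUG]░┃    
           ┃2024-01-15 00:00:26.205 [INFO] ▼┃    


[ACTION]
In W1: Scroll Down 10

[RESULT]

        ┃  ┃ FileViewer                     ┃    
        ┃ 7┠────────────────────────────────┨    
        ┃14┃2024-01-15 00:00:25.418 [ERROR]▲┃    
        ┃21┃2024-01-15 00:00:25.872 [DEBUG]░┃    
        ┃28┃2024-01-15 00:00:26.205 [INFO] ░┃    
        ┃  ┃2024-01-15 00:00:28.762 [INFO] ░┃    
        ┃  ┃2024-01-15 00:00:28.019 [WARN] ░┃    
        ┃  ┃2024-01-15 00:00:32.116 [DEBUG]░┃    
        ┃  ┃2024-01-15 00:00:32.310 [DEBUG]░┃    
        ┃  ┃2024-01-15 00:00:34.187 [DEBUG]░┃    
        ┃  ┃2024-01-15 00:00:34.890 [WARN] ░┃    
        ┃  ┃2024-01-15 00:00:34.921 [ERROR]░┃    
        ┗━━┃2024-01-15 00:00:36.659 [ERROR]█┃    
           ┃2024-01-15 00:00:37.056 [INFO] ▼┃    


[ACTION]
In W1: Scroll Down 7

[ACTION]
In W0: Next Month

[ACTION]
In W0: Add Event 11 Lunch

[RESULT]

        ┃  ┃ FileViewer                     ┃    
        ┃ 4┠────────────────────────────────┨    
        ┃11┃2024-01-15 00:00:25.418 [ERROR]▲┃    
        ┃18┃2024-01-15 00:00:25.872 [DEBUG]░┃    
        ┃25┃2024-01-15 00:00:26.205 [INFO] ░┃    
        ┃  ┃2024-01-15 00:00:28.762 [INFO] ░┃    
        ┃  ┃2024-01-15 00:00:28.019 [WARN] ░┃    
        ┃  ┃2024-01-15 00:00:32.116 [DEBUG]░┃    
        ┃  ┃2024-01-15 00:00:32.310 [DEBUG]░┃    
        ┃  ┃2024-01-15 00:00:34.187 [DEBUG]░┃    
        ┃  ┃2024-01-15 00:00:34.890 [WARN] ░┃    
        ┃  ┃2024-01-15 00:00:34.921 [ERROR]░┃    
        ┗━━┃2024-01-15 00:00:36.659 [ERROR]█┃    
           ┃2024-01-15 00:00:37.056 [INFO] ▼┃    


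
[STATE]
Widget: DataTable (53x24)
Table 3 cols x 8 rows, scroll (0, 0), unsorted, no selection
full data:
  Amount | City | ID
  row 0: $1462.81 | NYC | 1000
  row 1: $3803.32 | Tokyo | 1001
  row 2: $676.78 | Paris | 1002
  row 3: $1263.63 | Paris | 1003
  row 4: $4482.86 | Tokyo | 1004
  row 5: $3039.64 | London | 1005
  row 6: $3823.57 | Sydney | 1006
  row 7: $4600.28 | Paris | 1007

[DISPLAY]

Amount  │City  │ID                                   
────────┼──────┼────                                 
$1462.81│NYC   │1000                                 
$3803.32│Tokyo │1001                                 
$676.78 │Paris │1002                                 
$1263.63│Paris │1003                                 
$4482.86│Tokyo │1004                                 
$3039.64│London│1005                                 
$3823.57│Sydney│1006                                 
$4600.28│Paris │1007                                 
                                                     
                                                     
                                                     
                                                     
                                                     
                                                     
                                                     
                                                     
                                                     
                                                     
                                                     
                                                     
                                                     
                                                     


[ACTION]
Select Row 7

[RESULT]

Amount  │City  │ID                                   
────────┼──────┼────                                 
$1462.81│NYC   │1000                                 
$3803.32│Tokyo │1001                                 
$676.78 │Paris │1002                                 
$1263.63│Paris │1003                                 
$4482.86│Tokyo │1004                                 
$3039.64│London│1005                                 
$3823.57│Sydney│1006                                 
>4600.28│Paris │1007                                 
                                                     
                                                     
                                                     
                                                     
                                                     
                                                     
                                                     
                                                     
                                                     
                                                     
                                                     
                                                     
                                                     
                                                     


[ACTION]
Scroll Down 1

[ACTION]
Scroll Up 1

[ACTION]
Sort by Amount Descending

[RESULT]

Amount ▼│City  │ID                                   
────────┼──────┼────                                 
$4600.28│Paris │1007                                 
$4482.86│Tokyo │1004                                 
$3823.57│Sydney│1006                                 
$3803.32│Tokyo │1001                                 
$3039.64│London│1005                                 
$1462.81│NYC   │1000                                 
$1263.63│Paris │1003                                 
>676.78 │Paris │1002                                 
                                                     
                                                     
                                                     
                                                     
                                                     
                                                     
                                                     
                                                     
                                                     
                                                     
                                                     
                                                     
                                                     
                                                     


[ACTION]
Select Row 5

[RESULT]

Amount ▼│City  │ID                                   
────────┼──────┼────                                 
$4600.28│Paris │1007                                 
$4482.86│Tokyo │1004                                 
$3823.57│Sydney│1006                                 
$3803.32│Tokyo │1001                                 
$3039.64│London│1005                                 
>1462.81│NYC   │1000                                 
$1263.63│Paris │1003                                 
$676.78 │Paris │1002                                 
                                                     
                                                     
                                                     
                                                     
                                                     
                                                     
                                                     
                                                     
                                                     
                                                     
                                                     
                                                     
                                                     
                                                     


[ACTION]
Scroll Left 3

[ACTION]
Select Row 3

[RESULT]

Amount ▼│City  │ID                                   
────────┼──────┼────                                 
$4600.28│Paris │1007                                 
$4482.86│Tokyo │1004                                 
$3823.57│Sydney│1006                                 
>3803.32│Tokyo │1001                                 
$3039.64│London│1005                                 
$1462.81│NYC   │1000                                 
$1263.63│Paris │1003                                 
$676.78 │Paris │1002                                 
                                                     
                                                     
                                                     
                                                     
                                                     
                                                     
                                                     
                                                     
                                                     
                                                     
                                                     
                                                     
                                                     
                                                     
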